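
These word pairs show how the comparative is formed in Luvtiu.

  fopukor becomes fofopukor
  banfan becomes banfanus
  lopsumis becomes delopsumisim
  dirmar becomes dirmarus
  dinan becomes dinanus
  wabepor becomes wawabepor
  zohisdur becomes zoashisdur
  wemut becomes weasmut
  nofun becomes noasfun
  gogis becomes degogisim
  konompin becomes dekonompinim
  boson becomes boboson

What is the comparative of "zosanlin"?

dezosanlinim

wabepor and dirmar both end in -r yet inflect differently (wawabepor, dirmarus), so the final letter is not what conditions the rule; the last vowel is.
"zosanlin" has last vowel 'i'. The stems whose last vowel is 'i' (konompin → dekonompinim, lopsumis → delopsumisim, gogis → degogisim) add de- … -im around the stem.
The other patterns: stems whose last vowel is 'o' repeat the first consonant+vowel as a prefix; stems whose last vowel is 'a' add -us; stems whose last vowel is 'u' insert -as- after the first vowel.
So zosanlin → dezosanlinim.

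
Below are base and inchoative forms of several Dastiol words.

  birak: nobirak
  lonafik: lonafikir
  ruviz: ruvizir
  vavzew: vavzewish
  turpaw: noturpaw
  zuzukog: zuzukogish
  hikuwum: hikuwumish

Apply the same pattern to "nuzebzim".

nuzebzimir

birak and lonafik both end in -k yet inflect differently (nobirak, lonafikir), so the final letter is not what conditions the rule; the last vowel is.
"nuzebzim" has last vowel 'i'. The stems whose last vowel is 'i' (ruviz → ruvizir, lonafik → lonafikir) add -ir.
The other patterns: stems whose last vowel is 'a' add the prefix no-; stems whose last vowel is 'e', 'o' or 'u' add -ish.
So nuzebzim → nuzebzimir.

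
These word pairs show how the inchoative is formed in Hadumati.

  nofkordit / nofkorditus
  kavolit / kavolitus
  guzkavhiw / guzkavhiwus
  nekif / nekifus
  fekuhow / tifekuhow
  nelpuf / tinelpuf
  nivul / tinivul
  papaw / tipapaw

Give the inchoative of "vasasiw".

"vasasiw" has last vowel 'i'. The stems whose last vowel is 'i' (nofkordit → nofkorditus, kavolit → kavolitus, guzkavhiw → guzkavhiwus) add -us.
So vasasiw → vasasiwus.

vasasiwus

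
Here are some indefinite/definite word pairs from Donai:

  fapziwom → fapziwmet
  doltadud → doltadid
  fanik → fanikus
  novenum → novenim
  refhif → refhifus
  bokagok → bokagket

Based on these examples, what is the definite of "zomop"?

"zomop" has last vowel 'o'. The stems whose last vowel is 'o' (bokagok → bokagket, fapziwom → fapziwmet) delete the last vowel and add -et.
The other patterns: stems whose last vowel is 'i' add -us; stems whose last vowel is 'u' change the last vowel to 'i'.
So zomop → zompet.

zompet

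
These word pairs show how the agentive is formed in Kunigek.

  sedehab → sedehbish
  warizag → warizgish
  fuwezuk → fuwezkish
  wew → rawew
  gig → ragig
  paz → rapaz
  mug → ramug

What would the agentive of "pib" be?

warizag and gig both end in -g yet inflect differently (warizgish, ragig), so the final letter is not what conditions the rule; the number of vowels is.
"pib" has 1 vowel. The stems with 1 vowel (wew → rawew, gig → ragig, paz → rapaz) add the prefix ra-.
So pib → rapib.

rapib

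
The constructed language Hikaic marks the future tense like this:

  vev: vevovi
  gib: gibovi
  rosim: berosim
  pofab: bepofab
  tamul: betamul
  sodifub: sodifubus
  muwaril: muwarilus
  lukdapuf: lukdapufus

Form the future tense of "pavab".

bepavab

gib and pofab both end in -b yet inflect differently (gibovi, bepofab), so the final letter is not what conditions the rule; the number of vowels is.
"pavab" has 2 vowels. The stems with 2 vowels (rosim → berosim, pofab → bepofab, tamul → betamul) add the prefix be-.
So pavab → bepavab.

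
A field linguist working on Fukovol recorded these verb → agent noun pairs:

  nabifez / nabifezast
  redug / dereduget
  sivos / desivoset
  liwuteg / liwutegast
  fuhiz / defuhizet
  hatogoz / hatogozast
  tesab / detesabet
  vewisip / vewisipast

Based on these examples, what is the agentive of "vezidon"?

hatogoz and fuhiz both end in -z yet inflect differently (hatogozast, defuhizet), so the final letter is not what conditions the rule; the number of vowels is.
"vezidon" has 3 vowels. The stems with 3 vowels (hatogoz → hatogozast, nabifez → nabifezast, liwuteg → liwutegast) add -ast.
The other pattern: stems with 2 vowels add de- … -et around the stem.
So vezidon → vezidonast.

vezidonast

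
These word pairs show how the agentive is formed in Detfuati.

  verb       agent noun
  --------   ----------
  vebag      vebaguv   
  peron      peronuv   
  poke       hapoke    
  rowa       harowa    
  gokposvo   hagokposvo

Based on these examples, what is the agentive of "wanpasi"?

hawanpasi

vebag and rowa both have last vowel 'a' yet inflect differently (vebaguv, harowa), so the last vowel is not what conditions the rule; whether the stem ends in a vowel or a consonant is.
"wanpasi" ends in a vowel. The stems ending in a vowel (poke → hapoke, rowa → harowa, gokposvo → hagokposvo) add the prefix ha-.
The other pattern: stems ending in a consonant add -uv.
So wanpasi → hawanpasi.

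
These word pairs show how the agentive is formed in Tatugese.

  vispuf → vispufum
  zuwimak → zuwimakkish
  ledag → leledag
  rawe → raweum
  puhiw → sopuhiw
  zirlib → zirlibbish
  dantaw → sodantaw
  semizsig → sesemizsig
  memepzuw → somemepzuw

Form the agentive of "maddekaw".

semizsig and puhiw both have last vowel 'i' yet inflect differently (sesemizsig, sopuhiw), so the last vowel is not what conditions the rule; the final letter is.
"maddekaw" ends in -w. The stems ending in -w (puhiw → sopuhiw, memepzuw → somemepzuw, dantaw → sodantaw) add the prefix so-.
So maddekaw → somaddekaw.

somaddekaw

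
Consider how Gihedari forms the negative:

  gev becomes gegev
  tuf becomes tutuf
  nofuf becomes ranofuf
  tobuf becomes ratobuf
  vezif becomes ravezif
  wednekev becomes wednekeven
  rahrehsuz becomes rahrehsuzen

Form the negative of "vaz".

"vaz" has 1 vowel. The stems with 1 vowel (gev → gegev, tuf → tutuf) repeat the first consonant+vowel as a prefix.
So vaz → vavaz.

vavaz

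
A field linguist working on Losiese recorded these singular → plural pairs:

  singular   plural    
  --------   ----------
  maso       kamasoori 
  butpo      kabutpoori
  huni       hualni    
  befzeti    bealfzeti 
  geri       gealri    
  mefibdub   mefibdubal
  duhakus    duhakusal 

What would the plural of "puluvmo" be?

butpo and befzeti both begin with b- yet inflect differently (kabutpoori, bealfzeti), so the first letter is not what conditions the rule; the final letter is.
"puluvmo" ends in -o. The stems ending in -o (maso → kamasoori, butpo → kabutpoori) add ka- … -ori around the stem.
The other patterns: stems ending in -i insert -al- after the first vowel; stems ending in -b or -s add -al.
So puluvmo → kapuluvmoori.

kapuluvmoori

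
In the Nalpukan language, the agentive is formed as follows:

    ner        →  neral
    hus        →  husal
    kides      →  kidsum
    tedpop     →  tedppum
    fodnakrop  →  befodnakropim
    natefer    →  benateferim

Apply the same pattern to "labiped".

belabipedim

hus and kides both end in -s yet inflect differently (husal, kidsum), so the final letter is not what conditions the rule; the number of vowels is.
"labiped" has 3 vowels. The stems with 3 vowels (fodnakrop → befodnakropim, natefer → benateferim) add be- … -im around the stem.
So labiped → belabipedim.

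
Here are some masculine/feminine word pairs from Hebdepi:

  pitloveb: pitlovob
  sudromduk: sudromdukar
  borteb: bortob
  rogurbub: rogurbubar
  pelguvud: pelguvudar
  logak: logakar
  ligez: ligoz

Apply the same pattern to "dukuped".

borteb and rogurbub both end in -b yet inflect differently (bortob, rogurbubar), so the final letter is not what conditions the rule; the last vowel is.
"dukuped" has last vowel 'e'. The stems whose last vowel is 'e' (borteb → bortob, ligez → ligoz, pitloveb → pitlovob) change the last vowel to 'o'.
The other pattern: stems whose last vowel is 'a' or 'u' add -ar.
So dukuped → dukupod.

dukupod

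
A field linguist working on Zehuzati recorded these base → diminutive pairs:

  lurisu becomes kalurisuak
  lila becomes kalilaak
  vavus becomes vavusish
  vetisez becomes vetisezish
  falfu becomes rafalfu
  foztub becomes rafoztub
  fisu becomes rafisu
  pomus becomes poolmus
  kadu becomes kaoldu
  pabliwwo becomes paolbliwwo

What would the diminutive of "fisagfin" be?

rafisagfin

"fisagfin" begins with f-. The stems beginning with f- (falfu → rafalfu, foztub → rafoztub, fisu → rafisu) add the prefix ra-.
The other patterns: stems beginning with l- add ka- … -ak around the stem; stems beginning with v- add -ish; stems beginning with k- or p- insert -ol- after the first vowel.
So fisagfin → rafisagfin.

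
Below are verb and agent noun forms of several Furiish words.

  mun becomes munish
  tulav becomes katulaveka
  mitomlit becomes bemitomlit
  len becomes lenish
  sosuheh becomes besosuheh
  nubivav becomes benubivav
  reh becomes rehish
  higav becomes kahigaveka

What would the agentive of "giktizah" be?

reh and sosuheh both end in -h yet inflect differently (rehish, besosuheh), so the final letter is not what conditions the rule; the number of vowels is.
"giktizah" has 3 vowels. The stems with 3 vowels (sosuheh → besosuheh, nubivav → benubivav, mitomlit → bemitomlit) add the prefix be-.
So giktizah → begiktizah.

begiktizah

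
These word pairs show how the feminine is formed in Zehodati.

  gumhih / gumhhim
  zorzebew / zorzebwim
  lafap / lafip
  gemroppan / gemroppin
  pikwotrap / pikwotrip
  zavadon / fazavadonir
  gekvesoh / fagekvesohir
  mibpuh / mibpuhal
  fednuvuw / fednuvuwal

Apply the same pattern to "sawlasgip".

gemroppan and zavadon both end in -n yet inflect differently (gemroppin, fazavadonir), so the final letter is not what conditions the rule; the last vowel is.
"sawlasgip" has last vowel 'i'. The one such stem in the data (gumhih → gumhhim) deletes the last vowel and adds -im (as does zorzebew), so the same rule applies.
The other patterns: stems whose last vowel is 'a' change the last vowel to 'i'; stems whose last vowel is 'o' add fa- … -ir around the stem; stems whose last vowel is 'u' add -al.
So sawlasgip → sawlasgpim.

sawlasgpim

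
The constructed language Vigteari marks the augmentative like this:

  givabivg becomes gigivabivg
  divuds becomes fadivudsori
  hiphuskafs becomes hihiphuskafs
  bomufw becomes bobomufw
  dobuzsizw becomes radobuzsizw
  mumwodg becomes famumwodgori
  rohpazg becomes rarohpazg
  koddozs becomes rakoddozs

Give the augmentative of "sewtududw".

fasewtududwori

koddozs and divuds both end in -s yet inflect differently (rakoddozs, fadivudsori), so the final letter is not what conditions the rule; the second-to-last letter is.
"sewtududw" has second-to-last letter 'd'. The stems whose second-to-last letter is 'd' (divuds → fadivudsori, mumwodg → famumwodgori) add fa- … -ori around the stem.
The other patterns: stems whose second-to-last letter is 'z' add the prefix ra-; stems whose second-to-last letter is 'f' or 'v' repeat the first consonant+vowel as a prefix.
So sewtududw → fasewtududwori.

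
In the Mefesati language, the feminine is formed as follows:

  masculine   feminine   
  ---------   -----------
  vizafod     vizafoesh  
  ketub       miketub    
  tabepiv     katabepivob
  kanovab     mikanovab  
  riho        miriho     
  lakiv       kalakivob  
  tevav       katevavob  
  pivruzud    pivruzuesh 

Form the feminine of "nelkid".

nelkiesh

tevav and kanovab both have last vowel 'a' yet inflect differently (katevavob, mikanovab), so the last vowel is not what conditions the rule; the final letter is.
"nelkid" ends in -d. The stems ending in -d (vizafod → vizafoesh, pivruzud → pivruzuesh) drop the final letter and add -esh.
The other patterns: stems ending in -v add ka- … -ob around the stem; stems ending in -b or -o add the prefix mi-.
So nelkid → nelkiesh.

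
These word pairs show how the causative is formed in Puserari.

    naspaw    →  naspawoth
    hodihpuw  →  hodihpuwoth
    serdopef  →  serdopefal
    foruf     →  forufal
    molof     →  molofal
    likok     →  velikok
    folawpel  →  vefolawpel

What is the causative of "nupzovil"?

venupzovil

hodihpuw and foruf both have last vowel 'u' yet inflect differently (hodihpuwoth, forufal), so the last vowel is not what conditions the rule; the final letter is.
"nupzovil" ends in -l. The one such stem in the data (folawpel → vefolawpel) adds the prefix ve-, so the same rule applies.
The other patterns: stems ending in -w add -oth; stems ending in -f add -al.
So nupzovil → venupzovil.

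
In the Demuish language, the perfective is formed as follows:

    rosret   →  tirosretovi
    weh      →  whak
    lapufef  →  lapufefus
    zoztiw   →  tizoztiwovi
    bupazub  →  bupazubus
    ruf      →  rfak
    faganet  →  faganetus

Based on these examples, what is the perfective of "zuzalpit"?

zuzalpitus

rosret and faganet both end in -t yet inflect differently (tirosretovi, faganetus), so the final letter is not what conditions the rule; the number of vowels is.
"zuzalpit" has 3 vowels. The stems with 3 vowels (faganet → faganetus, bupazub → bupazubus, lapufef → lapufefus) add -us.
So zuzalpit → zuzalpitus.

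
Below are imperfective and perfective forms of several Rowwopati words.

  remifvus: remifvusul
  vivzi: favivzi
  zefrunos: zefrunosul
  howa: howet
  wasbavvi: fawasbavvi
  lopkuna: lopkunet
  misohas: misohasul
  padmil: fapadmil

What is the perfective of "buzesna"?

buzesnet

"buzesna" ends in -a. The stems ending in -a (howa → howet, lopkuna → lopkunet) drop the final letter and add -et.
So buzesna → buzesnet.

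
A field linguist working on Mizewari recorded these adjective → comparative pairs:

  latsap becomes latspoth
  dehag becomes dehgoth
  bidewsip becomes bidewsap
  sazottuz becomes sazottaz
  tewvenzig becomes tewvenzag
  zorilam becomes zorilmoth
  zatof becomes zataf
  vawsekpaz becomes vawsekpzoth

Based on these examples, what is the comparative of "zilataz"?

zilatzoth

vawsekpaz and sazottuz both end in -z yet inflect differently (vawsekpzoth, sazottaz), so the final letter is not what conditions the rule; the last vowel is.
"zilataz" has last vowel 'a'. The stems whose last vowel is 'a' (latsap → latspoth, zorilam → zorilmoth, vawsekpaz → vawsekpzoth) delete the last vowel and add -oth.
So zilataz → zilatzoth.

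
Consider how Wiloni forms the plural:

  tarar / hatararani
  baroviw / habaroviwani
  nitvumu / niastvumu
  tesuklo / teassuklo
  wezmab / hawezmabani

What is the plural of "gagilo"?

"gagilo" ends in a vowel. The stems ending in a vowel (nitvumu → niastvumu, tesuklo → teassuklo) insert -as- after the first vowel.
The other pattern: stems ending in a consonant add ha- … -ani around the stem.
So gagilo → gaasgilo.

gaasgilo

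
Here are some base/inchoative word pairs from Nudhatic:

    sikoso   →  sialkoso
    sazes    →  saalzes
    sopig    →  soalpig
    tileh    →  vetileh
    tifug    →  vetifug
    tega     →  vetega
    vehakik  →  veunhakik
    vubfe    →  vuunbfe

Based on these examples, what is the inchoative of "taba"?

"taba" begins with t-. The stems beginning with t- (tileh → vetileh, tifug → vetifug, tega → vetega) add the prefix ve-.
So taba → vetaba.

vetaba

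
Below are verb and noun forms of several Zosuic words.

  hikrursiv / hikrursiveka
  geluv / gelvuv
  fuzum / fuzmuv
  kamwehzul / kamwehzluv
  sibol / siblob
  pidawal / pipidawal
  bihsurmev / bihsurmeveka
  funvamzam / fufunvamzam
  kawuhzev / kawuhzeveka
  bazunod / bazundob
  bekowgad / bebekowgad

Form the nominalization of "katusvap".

kakatusvap

"katusvap" has last vowel 'a'. The stems whose last vowel is 'a' (funvamzam → fufunvamzam, bekowgad → bebekowgad, pidawal → pipidawal) repeat the first consonant+vowel as a prefix.
So katusvap → kakatusvap.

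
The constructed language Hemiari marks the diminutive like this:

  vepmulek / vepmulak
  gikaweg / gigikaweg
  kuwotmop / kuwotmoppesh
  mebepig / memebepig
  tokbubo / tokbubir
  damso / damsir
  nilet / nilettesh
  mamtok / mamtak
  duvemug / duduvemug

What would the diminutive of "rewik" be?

rewak

tokbubo and mamtok both have last vowel 'o' yet inflect differently (tokbubir, mamtak), so the last vowel is not what conditions the rule; the final letter is.
"rewik" ends in -k. The stems ending in -k (mamtok → mamtak, vepmulek → vepmulak) change the last vowel to 'a'.
So rewik → rewak.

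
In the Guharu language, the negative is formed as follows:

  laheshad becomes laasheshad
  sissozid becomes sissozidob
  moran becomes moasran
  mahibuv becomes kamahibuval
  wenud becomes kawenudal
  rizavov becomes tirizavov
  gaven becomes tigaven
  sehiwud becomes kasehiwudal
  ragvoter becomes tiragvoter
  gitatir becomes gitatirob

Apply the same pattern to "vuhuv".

kavuhuval

sissozid and laheshad both end in -d yet inflect differently (sissozidob, laasheshad), so the final letter is not what conditions the rule; the last vowel is.
"vuhuv" has last vowel 'u'. The stems whose last vowel is 'u' (mahibuv → kamahibuval, sehiwud → kasehiwudal, wenud → kawenudal) add ka- … -al around the stem.
So vuhuv → kavuhuval.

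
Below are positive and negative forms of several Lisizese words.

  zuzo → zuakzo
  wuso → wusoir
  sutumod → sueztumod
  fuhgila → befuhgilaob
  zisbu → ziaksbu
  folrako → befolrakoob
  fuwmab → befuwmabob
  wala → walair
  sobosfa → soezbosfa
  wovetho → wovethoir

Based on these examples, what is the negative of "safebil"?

saezfebil

"safebil" begins with s-. The stems beginning with s- (sobosfa → soezbosfa, sutumod → sueztumod) insert -ez- after the first vowel.
The other patterns: stems beginning with f- add be- … -ob around the stem; stems beginning with w- add -ir; stems beginning with z- insert -ak- after the first vowel.
So safebil → saezfebil.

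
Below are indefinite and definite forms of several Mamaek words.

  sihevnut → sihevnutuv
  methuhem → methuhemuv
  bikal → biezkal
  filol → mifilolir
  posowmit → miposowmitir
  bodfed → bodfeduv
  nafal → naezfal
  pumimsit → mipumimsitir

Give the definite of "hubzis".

sihevnut and posowmit both end in -t yet inflect differently (sihevnutuv, miposowmitir), so the final letter is not what conditions the rule; the last vowel is.
"hubzis" has last vowel 'i'. The stems whose last vowel is 'i' (posowmit → miposowmitir, pumimsit → mipumimsitir) add mi- … -ir around the stem.
The other patterns: stems whose last vowel is 'a' insert -ez- after the first vowel; stems whose last vowel is 'e' or 'u' add -uv.
So hubzis → mihubzisir.

mihubzisir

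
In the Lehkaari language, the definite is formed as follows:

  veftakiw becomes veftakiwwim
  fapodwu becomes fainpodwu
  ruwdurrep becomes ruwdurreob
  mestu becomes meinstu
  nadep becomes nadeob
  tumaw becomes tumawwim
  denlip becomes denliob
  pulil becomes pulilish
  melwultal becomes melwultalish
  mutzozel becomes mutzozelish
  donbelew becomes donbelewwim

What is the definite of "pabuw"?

donbelew and mutzozel both have last vowel 'e' yet inflect differently (donbelewwim, mutzozelish), so the last vowel is not what conditions the rule; the final letter is.
"pabuw" ends in -w. The stems ending in -w (veftakiw → veftakiwwim, donbelew → donbelewwim, tumaw → tumawwim) double the final consonant and add -im.
The other patterns: stems ending in -l add -ish; stems ending in -p drop the final letter and add -ob; stems ending in -u insert -in- after the first vowel.
So pabuw → pabuwwim.

pabuwwim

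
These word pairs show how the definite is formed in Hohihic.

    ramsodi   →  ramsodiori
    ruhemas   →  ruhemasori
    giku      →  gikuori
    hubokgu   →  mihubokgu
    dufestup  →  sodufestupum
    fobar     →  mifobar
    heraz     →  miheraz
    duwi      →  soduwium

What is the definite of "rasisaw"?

rasisawori

ramsodi and duwi both end in -i yet inflect differently (ramsodiori, soduwium), so the final letter is not what conditions the rule; the first letter is.
"rasisaw" begins with r-. The stems beginning with r- (ramsodi → ramsodiori, ruhemas → ruhemasori) add -ori.
The other patterns: stems beginning with d- add so- … -um around the stem; stems beginning with f- or h- add the prefix mi-.
So rasisaw → rasisawori.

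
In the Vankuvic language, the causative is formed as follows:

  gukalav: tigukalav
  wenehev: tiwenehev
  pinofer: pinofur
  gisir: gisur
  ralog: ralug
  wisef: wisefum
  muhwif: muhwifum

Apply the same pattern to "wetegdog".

wetegdug

wenehev and pinofer both have last vowel 'e' yet inflect differently (tiwenehev, pinofur), so the last vowel is not what conditions the rule; the final letter is.
"wetegdog" ends in -g. The one such stem in the data (ralog → ralug) changes the last vowel to 'u' (as do pinofer, gisir), so the same rule applies.
So wetegdog → wetegdug.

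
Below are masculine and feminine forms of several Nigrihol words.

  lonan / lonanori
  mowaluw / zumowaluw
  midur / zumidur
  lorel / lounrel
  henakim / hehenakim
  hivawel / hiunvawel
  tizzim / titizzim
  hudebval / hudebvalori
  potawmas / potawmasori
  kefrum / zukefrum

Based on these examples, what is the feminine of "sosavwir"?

tizzim and kefrum both end in -m yet inflect differently (titizzim, zukefrum), so the final letter is not what conditions the rule; the last vowel is.
"sosavwir" has last vowel 'i'. The stems whose last vowel is 'i' (tizzim → titizzim, henakim → hehenakim) repeat the first consonant+vowel as a prefix.
So sosavwir → sososavwir.

sososavwir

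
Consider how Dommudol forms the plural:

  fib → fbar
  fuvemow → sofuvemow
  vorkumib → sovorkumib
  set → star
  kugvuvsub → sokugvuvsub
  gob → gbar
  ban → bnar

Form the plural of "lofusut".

kugvuvsub and gob both end in -b yet inflect differently (sokugvuvsub, gbar), so the final letter is not what conditions the rule; the number of vowels is.
"lofusut" has 3 vowels. The stems with 3 vowels (kugvuvsub → sokugvuvsub, vorkumib → sovorkumib, fuvemow → sofuvemow) add the prefix so-.
So lofusut → solofusut.

solofusut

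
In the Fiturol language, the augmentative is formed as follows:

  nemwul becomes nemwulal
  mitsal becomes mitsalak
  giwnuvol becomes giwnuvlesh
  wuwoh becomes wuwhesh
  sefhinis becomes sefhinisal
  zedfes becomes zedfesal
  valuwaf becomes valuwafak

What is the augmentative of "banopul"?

"banopul" has last vowel 'u'. The one such stem in the data (nemwul → nemwulal) adds -al, so the same rule applies.
So banopul → banopulal.

banopulal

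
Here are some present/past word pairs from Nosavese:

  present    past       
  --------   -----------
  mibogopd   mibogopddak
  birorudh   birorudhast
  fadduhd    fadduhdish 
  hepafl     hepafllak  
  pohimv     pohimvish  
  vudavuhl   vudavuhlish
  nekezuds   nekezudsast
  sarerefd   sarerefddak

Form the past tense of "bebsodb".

fadduhd and sarerefd both end in -d yet inflect differently (fadduhdish, sarerefddak), so the final letter is not what conditions the rule; the second-to-last letter is.
"bebsodb" has second-to-last letter 'd'. The stems whose second-to-last letter is 'd' (nekezuds → nekezudsast, birorudh → birorudhast) add -ast.
The other patterns: stems whose second-to-last letter is 'h' or 'm' add -ish; stems whose second-to-last letter is 'f' or 'p' double the final consonant and add -ak.
So bebsodb → bebsodbast.

bebsodbast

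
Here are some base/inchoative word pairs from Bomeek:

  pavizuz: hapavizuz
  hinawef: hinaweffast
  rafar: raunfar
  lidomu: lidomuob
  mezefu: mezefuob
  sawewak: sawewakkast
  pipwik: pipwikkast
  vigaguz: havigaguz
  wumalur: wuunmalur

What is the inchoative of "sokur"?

sounkur

wumalur and vigaguz both have last vowel 'u' yet inflect differently (wuunmalur, havigaguz), so the last vowel is not what conditions the rule; the final letter is.
"sokur" ends in -r. The stems ending in -r (wumalur → wuunmalur, rafar → raunfar) insert -un- after the first vowel.
The other patterns: stems ending in -z add the prefix ha-; stems ending in -f or -k double the final consonant and add -ast; stems ending in -u add -ob.
So sokur → sounkur.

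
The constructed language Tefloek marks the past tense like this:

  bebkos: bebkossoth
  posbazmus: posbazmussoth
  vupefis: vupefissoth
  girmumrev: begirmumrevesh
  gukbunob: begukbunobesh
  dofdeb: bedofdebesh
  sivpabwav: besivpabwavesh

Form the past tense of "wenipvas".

wenipvassoth

"wenipvas" ends in -s. The stems ending in -s (bebkos → bebkossoth, posbazmus → posbazmussoth, vupefis → vupefissoth) double the final consonant and add -oth.
So wenipvas → wenipvassoth.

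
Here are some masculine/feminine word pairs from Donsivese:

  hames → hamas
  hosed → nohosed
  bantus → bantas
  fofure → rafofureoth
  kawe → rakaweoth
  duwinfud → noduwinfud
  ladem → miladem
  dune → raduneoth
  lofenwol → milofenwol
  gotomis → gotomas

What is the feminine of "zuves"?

kawe and hosed both have last vowel 'e' yet inflect differently (rakaweoth, nohosed), so the last vowel is not what conditions the rule; the final letter is.
"zuves" ends in -s. The stems ending in -s (bantus → bantas, gotomis → gotomas, hames → hamas) change the last vowel to 'a'.
The other patterns: stems ending in -e add ra- … -oth around the stem; stems ending in -d add the prefix no-; stems ending in -l or -m add the prefix mi-.
So zuves → zuvas.

zuvas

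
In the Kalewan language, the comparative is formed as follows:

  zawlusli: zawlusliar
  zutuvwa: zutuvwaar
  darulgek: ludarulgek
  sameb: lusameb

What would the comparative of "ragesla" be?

"ragesla" ends in a vowel. The stems ending in a vowel (zawlusli → zawlusliar, zutuvwa → zutuvwaar) add -ar.
So ragesla → rageslaar.

rageslaar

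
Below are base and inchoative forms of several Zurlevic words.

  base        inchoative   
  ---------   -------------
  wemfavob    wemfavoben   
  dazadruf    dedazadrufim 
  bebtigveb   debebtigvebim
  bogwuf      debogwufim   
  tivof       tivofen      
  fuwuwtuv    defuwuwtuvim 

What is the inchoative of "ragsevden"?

deragsevdenim

tivof and bogwuf both end in -f yet inflect differently (tivofen, debogwufim), so the final letter is not what conditions the rule; the last vowel is.
"ragsevden" has last vowel 'e'. The one such stem in the data (bebtigveb → debebtigvebim) adds de- … -im around the stem, so the same rule applies.
So ragsevden → deragsevdenim.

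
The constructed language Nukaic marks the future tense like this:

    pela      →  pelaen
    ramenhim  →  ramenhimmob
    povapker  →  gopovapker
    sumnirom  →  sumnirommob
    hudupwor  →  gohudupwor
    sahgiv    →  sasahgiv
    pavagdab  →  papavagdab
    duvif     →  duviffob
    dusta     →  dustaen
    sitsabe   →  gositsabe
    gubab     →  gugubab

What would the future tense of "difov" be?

hudupwor and sumnirom both have last vowel 'o' yet inflect differently (gohudupwor, sumnirommob), so the last vowel is not what conditions the rule; the final letter is.
"difov" ends in -v. The one such stem in the data (sahgiv → sasahgiv) repeats the first consonant+vowel as a prefix (as do gubab, pavagdab), so the same rule applies.
So difov → didifov.

didifov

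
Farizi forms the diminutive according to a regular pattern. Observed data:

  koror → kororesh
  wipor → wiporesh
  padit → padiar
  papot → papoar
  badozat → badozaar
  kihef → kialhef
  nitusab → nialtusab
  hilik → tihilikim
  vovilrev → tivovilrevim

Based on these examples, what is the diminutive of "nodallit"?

nodalliar

"nodallit" ends in -t. The stems ending in -t (padit → padiar, papot → papoar, badozat → badozaar) drop the final letter and add -ar.
So nodallit → nodalliar.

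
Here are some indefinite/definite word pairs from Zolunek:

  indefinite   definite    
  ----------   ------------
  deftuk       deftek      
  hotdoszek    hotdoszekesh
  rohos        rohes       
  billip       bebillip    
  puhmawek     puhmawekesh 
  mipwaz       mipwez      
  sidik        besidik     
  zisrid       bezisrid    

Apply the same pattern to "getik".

puhmawek and sidik both end in -k yet inflect differently (puhmawekesh, besidik), so the final letter is not what conditions the rule; the last vowel is.
"getik" has last vowel 'i'. The stems whose last vowel is 'i' (billip → bebillip, zisrid → bezisrid, sidik → besidik) add the prefix be-.
The other patterns: stems whose last vowel is 'e' add -esh; stems whose last vowel is 'a', 'o' or 'u' change the last vowel to 'e'.
So getik → begetik.

begetik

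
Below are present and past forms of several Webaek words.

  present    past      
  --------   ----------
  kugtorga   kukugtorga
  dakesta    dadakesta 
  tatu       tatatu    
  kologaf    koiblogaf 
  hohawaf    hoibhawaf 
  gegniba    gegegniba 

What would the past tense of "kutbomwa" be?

kugtorga and hohawaf both have last vowel 'a' yet inflect differently (kukugtorga, hoibhawaf), so the last vowel is not what conditions the rule; whether the stem ends in a vowel or a consonant is.
"kutbomwa" ends in a vowel. The stems ending in a vowel (kugtorga → kukugtorga, gegniba → gegegniba, dakesta → dadakesta) repeat the first consonant+vowel as a prefix.
So kutbomwa → kukutbomwa.

kukutbomwa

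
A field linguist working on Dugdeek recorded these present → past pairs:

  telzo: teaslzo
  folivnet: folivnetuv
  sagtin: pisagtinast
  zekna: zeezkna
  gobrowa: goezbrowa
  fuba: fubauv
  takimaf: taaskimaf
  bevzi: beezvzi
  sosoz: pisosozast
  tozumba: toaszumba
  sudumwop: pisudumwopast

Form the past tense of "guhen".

"guhen" begins with g-. The one such stem in the data (gobrowa → goezbrowa) inserts -ez- after the first vowel (as do zekna, bevzi), so the same rule applies.
So guhen → guezhen.

guezhen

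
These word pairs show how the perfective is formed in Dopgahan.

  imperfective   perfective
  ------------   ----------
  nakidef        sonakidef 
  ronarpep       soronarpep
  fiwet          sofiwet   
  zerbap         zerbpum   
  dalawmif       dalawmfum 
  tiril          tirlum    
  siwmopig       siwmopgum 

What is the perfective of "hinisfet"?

sohinisfet

ronarpep and zerbap both end in -p yet inflect differently (soronarpep, zerbpum), so the final letter is not what conditions the rule; the last vowel is.
"hinisfet" has last vowel 'e'. The stems whose last vowel is 'e' (nakidef → sonakidef, ronarpep → soronarpep, fiwet → sofiwet) add the prefix so-.
The other pattern: stems whose last vowel is 'a' or 'i' delete the last vowel and add -um.
So hinisfet → sohinisfet.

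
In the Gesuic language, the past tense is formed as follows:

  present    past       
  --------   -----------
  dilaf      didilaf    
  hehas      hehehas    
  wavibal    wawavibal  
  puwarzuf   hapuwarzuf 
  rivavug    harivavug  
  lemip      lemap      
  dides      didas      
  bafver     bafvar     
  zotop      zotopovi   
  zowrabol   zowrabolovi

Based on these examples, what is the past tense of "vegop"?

vegopovi

dilaf and puwarzuf both end in -f yet inflect differently (didilaf, hapuwarzuf), so the final letter is not what conditions the rule; the last vowel is.
"vegop" has last vowel 'o'. The stems whose last vowel is 'o' (zotop → zotopovi, zowrabol → zowrabolovi) add -ovi.
So vegop → vegopovi.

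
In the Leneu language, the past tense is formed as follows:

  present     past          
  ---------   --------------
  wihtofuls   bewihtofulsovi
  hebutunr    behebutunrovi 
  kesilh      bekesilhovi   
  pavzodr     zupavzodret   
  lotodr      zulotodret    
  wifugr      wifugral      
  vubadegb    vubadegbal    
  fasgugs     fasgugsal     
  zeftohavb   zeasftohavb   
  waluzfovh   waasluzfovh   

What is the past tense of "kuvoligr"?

kuvoligral

hebutunr and pavzodr both end in -r yet inflect differently (behebutunrovi, zupavzodret), so the final letter is not what conditions the rule; the second-to-last letter is.
"kuvoligr" has second-to-last letter 'g'. The stems whose second-to-last letter is 'g' (wifugr → wifugral, vubadegb → vubadegbal, fasgugs → fasgugsal) add -al.
So kuvoligr → kuvoligral.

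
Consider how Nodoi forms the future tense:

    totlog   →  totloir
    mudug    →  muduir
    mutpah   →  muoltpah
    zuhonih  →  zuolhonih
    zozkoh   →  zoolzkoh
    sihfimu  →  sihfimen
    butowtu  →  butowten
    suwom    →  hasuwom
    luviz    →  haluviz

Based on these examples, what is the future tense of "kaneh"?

"kaneh" ends in -h. The stems ending in -h (mutpah → muoltpah, zuhonih → zuolhonih, zozkoh → zoolzkoh) insert -ol- after the first vowel.
So kaneh → kaolneh.

kaolneh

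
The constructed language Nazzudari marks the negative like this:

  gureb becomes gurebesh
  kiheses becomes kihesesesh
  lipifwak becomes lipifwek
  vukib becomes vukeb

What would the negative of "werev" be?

"werev" has last vowel 'e'. The stems whose last vowel is 'e' (gureb → gurebesh, kiheses → kihesesesh) add -esh.
The other pattern: stems whose last vowel is 'a' or 'i' change the last vowel to 'e'.
So werev → werevesh.

werevesh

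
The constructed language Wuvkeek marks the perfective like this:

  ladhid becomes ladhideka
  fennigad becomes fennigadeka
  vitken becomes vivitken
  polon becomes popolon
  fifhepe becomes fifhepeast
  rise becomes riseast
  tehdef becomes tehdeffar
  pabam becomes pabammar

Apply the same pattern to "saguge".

"saguge" ends in -e. The stems ending in -e (fifhepe → fifhepeast, rise → riseast) add -ast.
The other patterns: stems ending in -d add -eka; stems ending in -n repeat the first consonant+vowel as a prefix; stems ending in -f or -m double the final consonant and add -ar.
So saguge → sagugeast.

sagugeast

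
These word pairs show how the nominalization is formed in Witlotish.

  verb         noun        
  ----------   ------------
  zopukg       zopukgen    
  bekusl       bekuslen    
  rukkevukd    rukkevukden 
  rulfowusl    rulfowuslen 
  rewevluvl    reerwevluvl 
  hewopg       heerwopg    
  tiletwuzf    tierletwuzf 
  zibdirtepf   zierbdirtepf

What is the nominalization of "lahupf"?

"lahupf" has second-to-last letter 'p'. The stems whose second-to-last letter is 'p' (hewopg → heerwopg, zibdirtepf → zierbdirtepf) insert -er- after the first vowel.
So lahupf → laerhupf.

laerhupf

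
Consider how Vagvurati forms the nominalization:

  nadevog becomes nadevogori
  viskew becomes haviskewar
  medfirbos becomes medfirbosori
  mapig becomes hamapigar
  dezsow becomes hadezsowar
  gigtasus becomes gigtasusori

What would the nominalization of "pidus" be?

hapidusar

nadevog and mapig both end in -g yet inflect differently (nadevogori, hamapigar), so the final letter is not what conditions the rule; the number of vowels is.
"pidus" has 2 vowels. The stems with 2 vowels (mapig → hamapigar, dezsow → hadezsowar, viskew → haviskewar) add ha- … -ar around the stem.
The other pattern: stems with 3 vowels add -ori.
So pidus → hapidusar.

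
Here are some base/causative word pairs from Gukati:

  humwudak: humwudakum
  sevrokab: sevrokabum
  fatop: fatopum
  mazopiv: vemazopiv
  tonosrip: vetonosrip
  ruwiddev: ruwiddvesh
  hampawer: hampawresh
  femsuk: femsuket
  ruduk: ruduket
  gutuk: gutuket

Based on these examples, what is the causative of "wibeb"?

wibbesh

fatop and tonosrip both end in -p yet inflect differently (fatopum, vetonosrip), so the final letter is not what conditions the rule; the last vowel is.
"wibeb" has last vowel 'e'. The stems whose last vowel is 'e' (ruwiddev → ruwiddvesh, hampawer → hampawresh) delete the last vowel and add -esh.
So wibeb → wibbesh.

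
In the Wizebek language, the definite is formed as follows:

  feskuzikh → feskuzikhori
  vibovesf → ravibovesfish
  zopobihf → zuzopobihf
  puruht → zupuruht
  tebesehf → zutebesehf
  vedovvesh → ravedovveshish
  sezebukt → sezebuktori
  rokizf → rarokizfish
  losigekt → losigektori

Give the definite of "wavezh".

sezebukt and puruht both end in -t yet inflect differently (sezebuktori, zupuruht), so the final letter is not what conditions the rule; the second-to-last letter is.
"wavezh" has second-to-last letter 'z'. The one such stem in the data (rokizf → rarokizfish) adds ra- … -ish around the stem, so the same rule applies.
The other patterns: stems whose second-to-last letter is 'k' add -ori; stems whose second-to-last letter is 'h' add the prefix zu-.
So wavezh → rawavezhish.

rawavezhish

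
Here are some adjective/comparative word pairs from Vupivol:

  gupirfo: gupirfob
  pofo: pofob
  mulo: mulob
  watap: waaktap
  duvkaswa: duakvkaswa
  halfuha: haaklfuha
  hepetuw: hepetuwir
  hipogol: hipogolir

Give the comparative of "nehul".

gupirfo and hipogol both have last vowel 'o' yet inflect differently (gupirfob, hipogolir), so the last vowel is not what conditions the rule; the final letter is.
"nehul" ends in -l. The one such stem in the data (hipogol → hipogolir) adds -ir, so the same rule applies.
The other patterns: stems ending in -o drop the final letter and add -ob; stems ending in -a or -p insert -ak- after the first vowel.
So nehul → nehulir.

nehulir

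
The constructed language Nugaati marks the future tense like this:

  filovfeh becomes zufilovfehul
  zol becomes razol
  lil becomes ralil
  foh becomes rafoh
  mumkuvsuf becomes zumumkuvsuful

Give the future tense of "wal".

foh and filovfeh both end in -h yet inflect differently (rafoh, zufilovfehul), so the final letter is not what conditions the rule; the number of vowels is.
"wal" has 1 vowel. The stems with 1 vowel (foh → rafoh, lil → ralil, zol → razol) add the prefix ra-.
So wal → rawal.

rawal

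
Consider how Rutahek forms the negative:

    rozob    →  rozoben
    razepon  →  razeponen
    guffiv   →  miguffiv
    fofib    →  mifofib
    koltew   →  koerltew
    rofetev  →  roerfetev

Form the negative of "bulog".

bulogen

rozob and fofib both end in -b yet inflect differently (rozoben, mifofib), so the final letter is not what conditions the rule; the last vowel is.
"bulog" has last vowel 'o'. The stems whose last vowel is 'o' (rozob → rozoben, razepon → razeponen) add -en.
So bulog → bulogen.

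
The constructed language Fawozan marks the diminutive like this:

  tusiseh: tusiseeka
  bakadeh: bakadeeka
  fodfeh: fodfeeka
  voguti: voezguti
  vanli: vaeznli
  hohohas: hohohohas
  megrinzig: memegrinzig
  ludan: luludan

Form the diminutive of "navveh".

voguti and megrinzig both have last vowel 'i' yet inflect differently (voezguti, memegrinzig), so the last vowel is not what conditions the rule; the final letter is.
"navveh" ends in -h. The stems ending in -h (tusiseh → tusiseeka, bakadeh → bakadeeka, fodfeh → fodfeeka) drop the final letter and add -eka.
The other patterns: stems ending in -i insert -ez- after the first vowel; stems ending in -g, -n or -s repeat the first consonant+vowel as a prefix.
So navveh → navveeka.

navveeka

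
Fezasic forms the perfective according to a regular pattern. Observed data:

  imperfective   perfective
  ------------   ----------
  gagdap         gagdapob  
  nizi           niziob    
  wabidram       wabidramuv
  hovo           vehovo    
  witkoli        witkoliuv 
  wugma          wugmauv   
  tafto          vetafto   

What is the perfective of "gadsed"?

nizi and witkoli both end in -i yet inflect differently (niziob, witkoliuv), so the final letter is not what conditions the rule; the first letter is.
"gadsed" begins with g-. The one such stem in the data (gagdap → gagdapob) adds -ob, so the same rule applies.
The other patterns: stems beginning with w- add -uv; stems beginning with h- or t- add the prefix ve-.
So gadsed → gadsedob.

gadsedob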